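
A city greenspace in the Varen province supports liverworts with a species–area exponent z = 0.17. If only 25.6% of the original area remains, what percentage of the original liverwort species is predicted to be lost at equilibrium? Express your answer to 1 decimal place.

20.7%

S_new/S_old = (A_new/A_old)^z = 0.256^0.17
= exp(0.17 × ln 0.256) = exp(0.17 × -1.3626) = exp(-0.2316) ≈ 0.7932
Fraction lost = 1 − 0.7932 = 0.2068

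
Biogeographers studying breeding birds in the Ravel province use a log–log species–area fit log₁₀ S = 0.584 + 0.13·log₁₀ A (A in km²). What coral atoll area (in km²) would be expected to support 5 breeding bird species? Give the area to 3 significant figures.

5 = 3.837 × A^0.13  ⇒  A^0.13 = 5/3.837 = 1.303
ln A = ln(1.303) / 0.13 = 0.2647 / 0.13 = 2.0364
A = e^2.0364 ≈ 7.663 km²

7.66 km²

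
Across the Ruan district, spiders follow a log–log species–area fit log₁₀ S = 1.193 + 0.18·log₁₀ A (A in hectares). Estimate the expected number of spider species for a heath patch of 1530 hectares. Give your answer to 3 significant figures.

58.4

S = 15.6 × 1530^0.18
ln S = ln 15.6 + 0.18 × ln 1530 = 2.7470 + 0.18 × 7.3330 = 4.0669
S = e^4.0669 ≈ 58.38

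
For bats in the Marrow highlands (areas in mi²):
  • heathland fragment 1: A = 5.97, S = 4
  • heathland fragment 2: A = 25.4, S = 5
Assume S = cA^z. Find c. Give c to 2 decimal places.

3.04

z = ln(S₂/S₁) / ln(A₂/A₁) = ln(5/4) / ln(25.4/5.97) = 0.2231 / 1.4480 = 0.1541
c = S₁ / A₁^z = 4 / 5.97^0.1541 = 4 / 1.317 = 3.037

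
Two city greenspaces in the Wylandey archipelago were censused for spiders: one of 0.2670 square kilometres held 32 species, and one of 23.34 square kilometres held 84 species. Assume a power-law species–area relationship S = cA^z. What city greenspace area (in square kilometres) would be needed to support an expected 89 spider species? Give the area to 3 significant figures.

30.5 square kilometres

z = ln(84/32) / ln(23.34/0.267) = 0.9651 / 4.4707 = 0.2159
c = 32 / 0.267^0.2159 = 32 / 0.752 = 42.55
A = (89/42.55)^(1/0.2159) ⇒ ln A = ln(2.091)/0.2159 = 3.4180
A = e^3.4180 ≈ 30.51 square kilometres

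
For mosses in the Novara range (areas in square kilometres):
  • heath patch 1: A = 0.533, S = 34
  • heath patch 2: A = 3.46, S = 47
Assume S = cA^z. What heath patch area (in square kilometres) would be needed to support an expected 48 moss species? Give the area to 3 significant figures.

z = ln(47/34) / ln(3.46/0.533) = 0.3238 / 1.8705 = 0.1731
c = 34 / 0.533^0.1731 = 34 / 0.8968 = 37.91
A = (48/37.91)^(1/0.1731) ⇒ ln A = ln(1.266)/0.1731 = 1.3629
A = e^1.3629 ≈ 3.907 square kilometres

3.91 square kilometres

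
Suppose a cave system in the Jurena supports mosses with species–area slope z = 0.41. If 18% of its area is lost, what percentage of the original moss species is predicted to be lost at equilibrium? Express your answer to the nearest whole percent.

S_new/S_old = (A_new/A_old)^z = 0.82^0.41
= exp(0.41 × ln 0.82) = exp(0.41 × -0.1985) = exp(-0.0814) ≈ 0.9219
Fraction lost = 1 − 0.9219 = 0.07814

8%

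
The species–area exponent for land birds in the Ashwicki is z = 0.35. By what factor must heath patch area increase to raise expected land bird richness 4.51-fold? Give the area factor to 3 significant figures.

74.0

(A₂/A₁)^0.35 = 4.51, so A₂/A₁ = 4.51^(1/0.35) = 4.51^2.857
ln(A₂/A₁) = ln 4.51 / 0.35 = 1.5063 / 0.35 = 4.3037
A₂/A₁ = e^4.3037 ≈ 73.97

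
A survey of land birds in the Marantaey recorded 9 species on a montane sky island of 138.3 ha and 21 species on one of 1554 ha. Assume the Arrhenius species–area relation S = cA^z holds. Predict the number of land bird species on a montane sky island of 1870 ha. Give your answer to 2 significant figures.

22

z = ln(21/9) / ln(1554/138.3) = 0.8473 / 2.4192 = 0.3502
c = 9 / 138.3^0.3502 = 9 / 5.621 = 1.601
S₃ = 1.601 × 1870^0.3502 = 1.601 × 13.99 ≈ 22.41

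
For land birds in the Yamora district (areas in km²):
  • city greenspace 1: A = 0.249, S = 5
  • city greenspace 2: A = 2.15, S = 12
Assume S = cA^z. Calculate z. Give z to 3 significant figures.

Taking logs: ln S = ln c + z ln A, so z = (ln S₂ − ln S₁)/(ln A₂ − ln A₁).
z = ln(12/5) / ln(2.15/0.249) = ln(2.4) / ln(8.635) = 0.8755 / 2.1558 = 0.4061

0.406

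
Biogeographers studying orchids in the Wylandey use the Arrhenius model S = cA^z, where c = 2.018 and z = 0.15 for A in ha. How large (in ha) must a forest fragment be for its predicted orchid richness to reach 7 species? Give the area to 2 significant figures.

7 = 2.018 × A^0.15  ⇒  A^0.15 = 7/2.018 = 3.469
ln A = ln(3.469) / 0.15 = 1.2438 / 0.15 = 8.2920
A = e^8.2920 ≈ 3992 ha

4000 ha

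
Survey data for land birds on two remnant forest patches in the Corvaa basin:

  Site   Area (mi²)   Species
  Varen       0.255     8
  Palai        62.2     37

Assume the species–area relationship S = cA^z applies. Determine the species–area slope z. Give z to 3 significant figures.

Taking logs: ln S = ln c + z ln A, so z = (ln S₂ − ln S₁)/(ln A₂ − ln A₁).
z = ln(37/8) / ln(62.2/0.255) = ln(4.625) / ln(243.9) = 1.5315 / 5.4968 = 0.2786

0.279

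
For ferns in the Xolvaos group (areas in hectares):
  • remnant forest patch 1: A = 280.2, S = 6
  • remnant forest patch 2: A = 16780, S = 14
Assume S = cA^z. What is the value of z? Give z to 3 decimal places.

0.207

Taking logs: ln S = ln c + z ln A, so z = (ln S₂ − ln S₁)/(ln A₂ − ln A₁).
z = ln(14/6) / ln(16780/280.2) = ln(2.333) / ln(59.89) = 0.8473 / 4.0924 = 0.2070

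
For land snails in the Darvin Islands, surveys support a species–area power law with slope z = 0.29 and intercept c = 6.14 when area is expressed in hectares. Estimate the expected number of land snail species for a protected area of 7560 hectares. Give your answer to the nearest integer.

S = 6.14 × 7560^0.29 = 6.14 × 13.33 ≈ 81.84

82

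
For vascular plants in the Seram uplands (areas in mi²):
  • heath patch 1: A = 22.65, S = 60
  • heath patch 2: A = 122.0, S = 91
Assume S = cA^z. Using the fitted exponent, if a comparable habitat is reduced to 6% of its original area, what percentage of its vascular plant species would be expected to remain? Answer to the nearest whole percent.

z = ln(91/60) / ln(122/22.65) = 0.4165 / 1.6839 = 0.2474
S_new/S_old = (A_new/A_old)^z = 0.06^0.2474 = exp(0.2474 × -2.8134) = 0.4986

50%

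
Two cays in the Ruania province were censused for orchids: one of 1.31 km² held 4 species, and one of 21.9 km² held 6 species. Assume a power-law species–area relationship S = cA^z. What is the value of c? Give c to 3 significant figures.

z = ln(S₂/S₁) / ln(A₂/A₁) = ln(6/4) / ln(21.9/1.31) = 0.4055 / 2.8165 = 0.1440
c = S₁ / A₁^z = 4 / 1.31^0.1440 = 4 / 1.04 = 3.847

3.85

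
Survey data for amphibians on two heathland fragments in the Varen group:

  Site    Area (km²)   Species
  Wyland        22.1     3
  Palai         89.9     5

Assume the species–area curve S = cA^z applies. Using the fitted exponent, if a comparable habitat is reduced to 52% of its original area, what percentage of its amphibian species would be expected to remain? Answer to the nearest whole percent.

z = ln(5/3) / ln(89.9/22.1) = 0.5108 / 1.4031 = 0.3641
S_new/S_old = (A_new/A_old)^z = 0.52^0.3641 = exp(0.3641 × -0.6539) = 0.7881

79%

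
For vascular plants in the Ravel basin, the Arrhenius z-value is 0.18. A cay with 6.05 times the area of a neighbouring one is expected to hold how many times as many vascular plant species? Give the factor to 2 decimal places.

1.38

S₂/S₁ = (A₂/A₁)^z = 6.05^0.18
ln(S₂/S₁) = 0.18 × ln 6.05 = 0.18 × 1.8001 = 0.3240
S₂/S₁ = e^0.3240 ≈ 1.383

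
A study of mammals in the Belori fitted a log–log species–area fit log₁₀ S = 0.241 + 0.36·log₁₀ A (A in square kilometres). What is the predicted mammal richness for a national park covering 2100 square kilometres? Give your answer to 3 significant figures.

S = 1.742 × 2100^0.36 = 1.742 × 15.7 ≈ 27.35

27.4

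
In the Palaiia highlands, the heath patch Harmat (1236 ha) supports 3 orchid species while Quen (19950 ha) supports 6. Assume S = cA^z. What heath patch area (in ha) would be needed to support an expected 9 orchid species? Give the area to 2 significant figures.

100000 ha

z = ln(6/3) / ln(19950/1236) = 0.6931 / 2.7813 = 0.2492
c = 3 / 1236^0.2492 = 3 / 5.896 = 0.5088
A = (9/0.5088)^(1/0.2492) ⇒ ln A = ln(17.69)/0.2492 = 11.5280
A = e^11.5280 ≈ 101516 ha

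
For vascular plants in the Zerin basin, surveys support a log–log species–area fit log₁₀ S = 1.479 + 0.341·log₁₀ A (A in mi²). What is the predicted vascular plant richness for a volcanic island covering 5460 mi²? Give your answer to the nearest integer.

567

S = 30.13 × 5460^0.341 = 30.13 × 18.81 ≈ 566.7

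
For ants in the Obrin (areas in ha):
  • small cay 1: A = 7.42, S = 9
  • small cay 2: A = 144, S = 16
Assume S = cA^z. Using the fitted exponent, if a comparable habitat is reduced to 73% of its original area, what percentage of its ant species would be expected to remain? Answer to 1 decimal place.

94.1%

z = ln(16/9) / ln(144/7.42) = 0.5754 / 2.9656 = 0.1940
S_new/S_old = (A_new/A_old)^z = 0.73^0.1940 = exp(0.1940 × -0.3147) = 0.9408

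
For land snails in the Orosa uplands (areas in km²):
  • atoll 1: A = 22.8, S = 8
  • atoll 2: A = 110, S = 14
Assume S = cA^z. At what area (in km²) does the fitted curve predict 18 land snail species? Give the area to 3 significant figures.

223 km²

z = ln(14/8) / ln(110/22.8) = 0.5596 / 1.5737 = 0.3556
c = 8 / 22.8^0.3556 = 8 / 3.04 = 2.632
A = (18/2.632)^(1/0.3556) ⇒ ln A = ln(6.84)/0.3556 = 5.4072
A = e^5.4072 ≈ 223 km²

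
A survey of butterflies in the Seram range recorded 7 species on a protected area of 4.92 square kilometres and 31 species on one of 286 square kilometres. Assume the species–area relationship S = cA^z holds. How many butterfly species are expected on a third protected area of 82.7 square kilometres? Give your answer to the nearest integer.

20

z = ln(31/7) / ln(286/4.92) = 1.4881 / 4.0627 = 0.3663
c = 7 / 4.92^0.3663 = 7 / 1.792 = 3.905
S₃ = 3.905 × 82.7^0.3663 = 3.905 × 5.039 ≈ 19.68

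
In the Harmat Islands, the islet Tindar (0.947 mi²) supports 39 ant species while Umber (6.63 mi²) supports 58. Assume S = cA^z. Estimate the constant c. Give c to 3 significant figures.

39.4

z = ln(S₂/S₁) / ln(A₂/A₁) = ln(58/39) / ln(6.63/0.947) = 0.3969 / 1.9461 = 0.2039
c = S₁ / A₁^z = 39 / 0.947^0.2039 = 39 / 0.989 = 39.44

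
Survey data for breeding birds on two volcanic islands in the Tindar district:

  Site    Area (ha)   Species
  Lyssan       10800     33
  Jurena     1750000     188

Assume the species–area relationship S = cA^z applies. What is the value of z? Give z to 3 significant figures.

0.342

Taking logs: ln S = ln c + z ln A, so z = (ln S₂ − ln S₁)/(ln A₂ − ln A₁).
z = ln(188/33) / ln(1750000/10800) = ln(5.697) / ln(162) = 1.7399 / 5.0878 = 0.3420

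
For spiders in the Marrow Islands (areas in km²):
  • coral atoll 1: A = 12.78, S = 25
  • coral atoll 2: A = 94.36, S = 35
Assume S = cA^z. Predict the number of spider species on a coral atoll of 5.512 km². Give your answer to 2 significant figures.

22

z = ln(35/25) / ln(94.36/12.78) = 0.3365 / 1.9992 = 0.1683
c = 25 / 12.78^0.1683 = 25 / 1.535 = 16.28
S₃ = 16.28 × 5.512^0.1683 = 16.28 × 1.333 ≈ 21.7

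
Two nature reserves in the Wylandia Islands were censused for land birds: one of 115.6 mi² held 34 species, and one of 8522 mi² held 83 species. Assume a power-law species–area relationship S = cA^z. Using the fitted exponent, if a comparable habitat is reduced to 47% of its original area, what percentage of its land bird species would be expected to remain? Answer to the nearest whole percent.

z = ln(83/34) / ln(8522/115.6) = 0.8925 / 4.3003 = 0.2075
S_new/S_old = (A_new/A_old)^z = 0.47^0.2075 = exp(0.2075 × -0.7550) = 0.855

85%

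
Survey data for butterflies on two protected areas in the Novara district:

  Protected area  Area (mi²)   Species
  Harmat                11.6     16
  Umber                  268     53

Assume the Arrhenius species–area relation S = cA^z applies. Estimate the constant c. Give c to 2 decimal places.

z = ln(S₂/S₁) / ln(A₂/A₁) = ln(53/16) / ln(268/11.6) = 1.1977 / 3.1400 = 0.3814
c = S₁ / A₁^z = 16 / 11.6^0.3814 = 16 / 2.547 = 6.282

6.28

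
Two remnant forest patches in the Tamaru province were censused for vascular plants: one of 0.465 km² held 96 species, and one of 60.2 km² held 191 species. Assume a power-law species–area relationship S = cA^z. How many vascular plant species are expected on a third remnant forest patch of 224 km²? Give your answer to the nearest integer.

z = ln(191/96) / ln(60.2/0.465) = 0.6879 / 4.8634 = 0.1414
c = 96 / 0.465^0.1414 = 96 / 0.8973 = 107
S₃ = 107 × 224^0.1414 = 107 × 2.15 ≈ 230

230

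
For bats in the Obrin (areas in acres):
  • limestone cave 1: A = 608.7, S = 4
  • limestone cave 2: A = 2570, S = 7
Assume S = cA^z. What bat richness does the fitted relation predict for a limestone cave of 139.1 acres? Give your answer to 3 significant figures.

z = ln(7/4) / ln(2570/608.7) = 0.5596 / 1.4403 = 0.3885
c = 4 / 608.7^0.3885 = 4 / 12.07 = 0.3313
S₃ = 0.3313 × 139.1^0.3885 = 0.3313 × 6.804 ≈ 2.254

2.25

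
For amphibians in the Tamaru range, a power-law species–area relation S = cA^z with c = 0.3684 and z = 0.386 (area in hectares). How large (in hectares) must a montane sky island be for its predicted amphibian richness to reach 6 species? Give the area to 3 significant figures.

1380 hectares

6 = 0.3684 × A^0.386  ⇒  A^0.386 = 6/0.3684 = 16.29
ln A = ln(16.29) / 0.386 = 2.7903 / 0.386 = 7.2289
A = e^7.2289 ≈ 1379 hectares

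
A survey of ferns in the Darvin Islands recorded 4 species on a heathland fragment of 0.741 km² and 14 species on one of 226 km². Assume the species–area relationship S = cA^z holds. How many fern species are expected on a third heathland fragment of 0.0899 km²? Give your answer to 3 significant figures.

z = ln(14/4) / ln(226/0.741) = 1.2528 / 5.7203 = 0.2190
c = 4 / 0.741^0.2190 = 4 / 0.9365 = 4.271
S₃ = 4.271 × 0.0899^0.2190 = 4.271 × 0.59 ≈ 2.52

2.52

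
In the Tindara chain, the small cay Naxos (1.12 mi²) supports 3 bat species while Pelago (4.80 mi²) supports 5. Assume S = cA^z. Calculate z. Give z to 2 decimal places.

Taking logs: ln S = ln c + z ln A, so z = (ln S₂ − ln S₁)/(ln A₂ − ln A₁).
z = ln(5/3) / ln(4.8/1.12) = ln(1.667) / ln(4.286) = 0.5108 / 1.4553 = 0.3510

0.35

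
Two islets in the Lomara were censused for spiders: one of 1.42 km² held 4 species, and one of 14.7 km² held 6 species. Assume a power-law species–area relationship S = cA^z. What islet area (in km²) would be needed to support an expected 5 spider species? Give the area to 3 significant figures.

5.14 km²

z = ln(6/4) / ln(14.7/1.42) = 0.4055 / 2.3372 = 0.1735
c = 4 / 1.42^0.1735 = 4 / 1.063 = 3.764
A = (5/3.764)^(1/0.1735) ⇒ ln A = ln(1.328)/0.1735 = 1.6369
A = e^1.6369 ≈ 5.139 km²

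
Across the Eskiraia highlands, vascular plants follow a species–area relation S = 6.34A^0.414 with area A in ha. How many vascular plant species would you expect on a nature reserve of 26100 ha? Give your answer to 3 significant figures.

S = 6.34 × 26100^0.414 = 6.34 × 67.37 ≈ 427.1

427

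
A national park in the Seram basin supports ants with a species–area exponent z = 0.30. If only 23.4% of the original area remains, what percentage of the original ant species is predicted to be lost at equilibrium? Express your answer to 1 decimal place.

S_new/S_old = (A_new/A_old)^z = 0.234^0.3
= exp(0.3 × ln 0.234) = exp(0.3 × -1.4524) = exp(-0.4357) ≈ 0.6468
Fraction lost = 1 − 0.6468 = 0.3532

35.3%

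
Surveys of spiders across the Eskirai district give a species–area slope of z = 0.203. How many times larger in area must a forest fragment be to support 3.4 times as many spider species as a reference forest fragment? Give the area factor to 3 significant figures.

415

(A₂/A₁)^0.203 = 3.4, so A₂/A₁ = 3.4^(1/0.203) = 3.4^4.926
ln(A₂/A₁) = ln 3.4 / 0.203 = 1.2238 / 0.203 = 6.0285
A₂/A₁ = e^6.0285 ≈ 415.1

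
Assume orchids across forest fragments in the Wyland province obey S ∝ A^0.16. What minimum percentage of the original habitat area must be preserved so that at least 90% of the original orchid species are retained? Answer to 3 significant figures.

Need (A_new/A_old)^0.16 = 0.9, so A_new/A_old = 0.9^(1/0.16) = 0.9^6.25
ln(A_new/A_old) = ln 0.9 / 0.16 = -0.1054 / 0.16 = -0.6585
A_new/A_old = e^-0.6585 ≈ 0.5176

51.8%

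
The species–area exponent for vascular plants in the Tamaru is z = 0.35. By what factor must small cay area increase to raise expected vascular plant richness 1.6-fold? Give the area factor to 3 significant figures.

(A₂/A₁)^0.35 = 1.6, so A₂/A₁ = 1.6^(1/0.35) = 1.6^2.857
ln(A₂/A₁) = ln 1.6 / 0.35 = 0.4700 / 0.35 = 1.3429
A₂/A₁ = e^1.3429 ≈ 3.83

3.83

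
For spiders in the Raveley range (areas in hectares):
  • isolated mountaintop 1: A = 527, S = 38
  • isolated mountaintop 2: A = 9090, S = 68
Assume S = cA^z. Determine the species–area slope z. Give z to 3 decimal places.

Taking logs: ln S = ln c + z ln A, so z = (ln S₂ − ln S₁)/(ln A₂ − ln A₁).
z = ln(68/38) / ln(9090/527) = ln(1.789) / ln(17.25) = 0.5819 / 2.8477 = 0.2043

0.204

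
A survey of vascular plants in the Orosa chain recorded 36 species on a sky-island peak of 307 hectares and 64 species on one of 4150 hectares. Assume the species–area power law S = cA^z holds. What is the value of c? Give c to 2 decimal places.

10.16

z = ln(S₂/S₁) / ln(A₂/A₁) = ln(64/36) / ln(4150/307) = 0.5754 / 2.6040 = 0.2210
c = S₁ / A₁^z = 36 / 307^0.2210 = 36 / 3.544 = 10.16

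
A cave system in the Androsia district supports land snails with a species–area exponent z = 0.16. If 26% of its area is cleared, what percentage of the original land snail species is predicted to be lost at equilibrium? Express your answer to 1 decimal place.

S_new/S_old = (A_new/A_old)^z = 0.74^0.16
= exp(0.16 × ln 0.74) = exp(0.16 × -0.3011) = exp(-0.0482) ≈ 0.953
Fraction lost = 1 − 0.953 = 0.04703

4.7%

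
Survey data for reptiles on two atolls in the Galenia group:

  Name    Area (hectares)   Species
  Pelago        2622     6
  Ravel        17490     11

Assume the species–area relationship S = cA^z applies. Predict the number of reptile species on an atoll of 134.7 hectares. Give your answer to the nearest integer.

2

z = ln(11/6) / ln(17490/2622) = 0.6061 / 1.8977 = 0.3194
c = 6 / 2622^0.3194 = 6 / 12.36 = 0.4855
S₃ = 0.4855 × 134.7^0.3194 = 0.4855 × 4.788 ≈ 2.325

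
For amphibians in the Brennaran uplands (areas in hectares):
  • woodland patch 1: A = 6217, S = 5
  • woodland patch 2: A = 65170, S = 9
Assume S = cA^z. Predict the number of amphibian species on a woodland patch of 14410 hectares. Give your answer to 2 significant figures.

z = ln(9/5) / ln(65170/6217) = 0.5878 / 2.3497 = 0.2502
c = 5 / 6217^0.2502 = 5 / 8.891 = 0.5623
S₃ = 0.5623 × 14410^0.2502 = 0.5623 × 10.97 ≈ 6.17

6.2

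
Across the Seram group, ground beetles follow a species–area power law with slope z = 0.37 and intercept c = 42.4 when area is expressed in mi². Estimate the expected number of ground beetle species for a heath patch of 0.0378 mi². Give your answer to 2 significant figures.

13

S = 42.4 × 0.0378^0.37 = 42.4 × 0.2976 ≈ 12.62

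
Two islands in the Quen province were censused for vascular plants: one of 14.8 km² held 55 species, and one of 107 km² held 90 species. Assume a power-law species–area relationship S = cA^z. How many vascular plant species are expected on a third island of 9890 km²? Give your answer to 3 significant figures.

278

z = ln(90/55) / ln(107/14.8) = 0.4925 / 1.9782 = 0.2490
c = 55 / 14.8^0.2490 = 55 / 1.956 = 28.12
S₃ = 28.12 × 9890^0.2490 = 28.12 × 9.877 ≈ 277.7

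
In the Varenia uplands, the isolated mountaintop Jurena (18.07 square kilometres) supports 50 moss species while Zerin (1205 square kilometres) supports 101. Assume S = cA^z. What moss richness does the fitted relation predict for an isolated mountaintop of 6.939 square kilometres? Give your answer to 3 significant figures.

42.6

z = ln(101/50) / ln(1205/18.07) = 0.7031 / 4.2000 = 0.1674
c = 50 / 18.07^0.1674 = 50 / 1.623 = 30.8
S₃ = 30.8 × 6.939^0.1674 = 30.8 × 1.383 ≈ 42.6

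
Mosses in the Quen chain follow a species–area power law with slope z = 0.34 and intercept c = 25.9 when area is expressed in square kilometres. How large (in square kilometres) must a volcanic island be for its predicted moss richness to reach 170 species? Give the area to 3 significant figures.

170 = 25.9 × A^0.34  ⇒  A^0.34 = 170/25.9 = 6.564
ln A = ln(6.564) / 0.34 = 1.8816 / 0.34 = 5.5340
A = e^5.5340 ≈ 253.2 square kilometres

253 square kilometres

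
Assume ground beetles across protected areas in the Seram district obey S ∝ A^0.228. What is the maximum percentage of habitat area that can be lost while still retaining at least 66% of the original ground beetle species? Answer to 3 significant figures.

Need (A_new/A_old)^0.228 = 0.66, so A_new/A_old = 0.66^(1/0.228) = 0.66^4.386
ln(A_new/A_old) = ln 0.66 / 0.228 = -0.4155 / 0.228 = -1.8224
A_new/A_old = e^-1.8224 ≈ 0.1616
Fraction that can be lost = 1 − 0.1616 = 0.8384

83.8%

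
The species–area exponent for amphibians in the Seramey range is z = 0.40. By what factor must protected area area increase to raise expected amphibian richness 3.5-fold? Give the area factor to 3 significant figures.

22.9

(A₂/A₁)^0.4 = 3.5, so A₂/A₁ = 3.5^(1/0.4) = 3.5^2.5
ln(A₂/A₁) = ln 3.5 / 0.4 = 1.2528 / 0.4 = 3.1319
A₂/A₁ = e^3.1319 ≈ 22.92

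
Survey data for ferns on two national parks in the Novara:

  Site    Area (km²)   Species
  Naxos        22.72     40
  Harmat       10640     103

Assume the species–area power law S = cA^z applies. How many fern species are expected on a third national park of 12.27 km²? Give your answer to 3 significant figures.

36.4

z = ln(103/40) / ln(10640/22.72) = 0.9458 / 6.1491 = 0.1538
c = 40 / 22.72^0.1538 = 40 / 1.617 = 24.74
S₃ = 24.74 × 12.27^0.1538 = 24.74 × 1.471 ≈ 36.38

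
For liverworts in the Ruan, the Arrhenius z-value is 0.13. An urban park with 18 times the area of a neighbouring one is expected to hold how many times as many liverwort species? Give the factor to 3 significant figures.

S₂/S₁ = (A₂/A₁)^z = 18^0.13
ln(S₂/S₁) = 0.13 × ln 18 = 0.13 × 2.8904 = 0.3757
S₂/S₁ = e^0.3757 ≈ 1.456

1.46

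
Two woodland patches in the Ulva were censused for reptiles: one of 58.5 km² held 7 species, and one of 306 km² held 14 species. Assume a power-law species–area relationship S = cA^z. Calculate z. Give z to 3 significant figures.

Taking logs: ln S = ln c + z ln A, so z = (ln S₂ − ln S₁)/(ln A₂ − ln A₁).
z = ln(14/7) / ln(306/58.5) = ln(2) / ln(5.231) = 0.6931 / 1.6546 = 0.4189

0.419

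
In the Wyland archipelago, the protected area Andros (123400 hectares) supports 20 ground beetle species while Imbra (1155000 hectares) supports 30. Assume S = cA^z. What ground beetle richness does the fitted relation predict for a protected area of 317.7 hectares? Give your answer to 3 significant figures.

6.79

z = ln(30/20) / ln(1155000/123400) = 0.4055 / 2.2364 = 0.1813
c = 20 / 123400^0.1813 = 20 / 8.376 = 2.388
S₃ = 2.388 × 317.7^0.1813 = 2.388 × 2.842 ≈ 6.786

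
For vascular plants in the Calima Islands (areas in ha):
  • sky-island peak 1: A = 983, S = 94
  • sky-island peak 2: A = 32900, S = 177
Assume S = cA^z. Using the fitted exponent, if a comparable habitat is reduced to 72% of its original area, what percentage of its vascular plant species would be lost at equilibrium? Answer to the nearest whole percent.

6%

z = ln(177/94) / ln(32900/983) = 0.6329 / 3.5106 = 0.1803
S_new/S_old = (A_new/A_old)^z = 0.72^0.1803 = exp(0.1803 × -0.3285) = 0.9425
Fraction lost = 1 − 0.9425 = 0.0575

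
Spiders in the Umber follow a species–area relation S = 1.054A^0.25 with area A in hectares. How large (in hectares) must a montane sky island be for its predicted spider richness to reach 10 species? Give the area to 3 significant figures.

8100 hectares

10 = 1.054 × A^0.25  ⇒  A^0.25 = 10/1.054 = 9.488
ln A = ln(9.488) / 0.25 = 2.2500 / 0.25 = 9.0000
A = e^9.0000 ≈ 8103 hectares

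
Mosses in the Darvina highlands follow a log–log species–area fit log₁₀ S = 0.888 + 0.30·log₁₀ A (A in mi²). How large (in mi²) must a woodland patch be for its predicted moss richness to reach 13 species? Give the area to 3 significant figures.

13 = 7.727 × A^0.3  ⇒  A^0.3 = 13/7.727 = 1.682
ln A = ln(1.682) / 0.3 = 0.5203 / 0.3 = 1.7342
A = e^1.7342 ≈ 5.664 mi²

5.66 mi²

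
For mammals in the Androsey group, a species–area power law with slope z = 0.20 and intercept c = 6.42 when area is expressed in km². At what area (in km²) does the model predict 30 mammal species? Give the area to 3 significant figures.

30 = 6.42 × A^0.2  ⇒  A^0.2 = 30/6.42 = 4.673
ln A = ln(4.673) / 0.2 = 1.5418 / 0.2 = 7.7089
A = e^7.7089 ≈ 2228 km²

2230 km²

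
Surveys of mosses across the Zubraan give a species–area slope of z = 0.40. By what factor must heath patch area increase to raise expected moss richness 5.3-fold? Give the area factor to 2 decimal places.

(A₂/A₁)^0.4 = 5.3, so A₂/A₁ = 5.3^(1/0.4) = 5.3^2.5
ln(A₂/A₁) = ln 5.3 / 0.4 = 1.6677 / 0.4 = 4.1693
A₂/A₁ = e^4.1693 ≈ 64.67

64.67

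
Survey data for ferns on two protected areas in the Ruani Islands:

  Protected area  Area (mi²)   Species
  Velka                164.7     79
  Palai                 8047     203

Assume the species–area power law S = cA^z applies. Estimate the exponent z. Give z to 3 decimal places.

Taking logs: ln S = ln c + z ln A, so z = (ln S₂ − ln S₁)/(ln A₂ − ln A₁).
z = ln(203/79) / ln(8047/164.7) = ln(2.57) / ln(48.86) = 0.9438 / 3.8889 = 0.2427

0.243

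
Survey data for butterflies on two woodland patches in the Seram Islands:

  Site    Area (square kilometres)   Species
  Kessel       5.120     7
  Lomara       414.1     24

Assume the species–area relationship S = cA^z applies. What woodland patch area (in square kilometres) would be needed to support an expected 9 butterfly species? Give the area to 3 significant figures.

12.5 square kilometres

z = ln(24/7) / ln(414.1/5.12) = 1.2321 / 4.3930 = 0.2805
c = 7 / 5.12^0.2805 = 7 / 1.581 = 4.428
A = (9/4.428)^(1/0.2805) ⇒ ln A = ln(2.033)/0.2805 = 2.5292
A = e^2.5292 ≈ 12.54 square kilometres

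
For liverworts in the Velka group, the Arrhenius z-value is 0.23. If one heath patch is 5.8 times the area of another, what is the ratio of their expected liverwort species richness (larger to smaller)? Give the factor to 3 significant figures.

1.50

S₂/S₁ = (A₂/A₁)^z = 5.8^0.23
ln(S₂/S₁) = 0.23 × ln 5.8 = 0.23 × 1.7579 = 0.4043
S₂/S₁ = e^0.4043 ≈ 1.498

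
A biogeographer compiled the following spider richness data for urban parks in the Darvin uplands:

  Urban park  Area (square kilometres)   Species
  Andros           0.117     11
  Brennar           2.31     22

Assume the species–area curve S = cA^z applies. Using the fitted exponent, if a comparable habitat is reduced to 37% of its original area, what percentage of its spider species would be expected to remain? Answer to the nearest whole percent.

79%

z = ln(22/11) / ln(2.31/0.117) = 0.6931 / 2.9828 = 0.2324
S_new/S_old = (A_new/A_old)^z = 0.37^0.2324 = exp(0.2324 × -0.9943) = 0.7937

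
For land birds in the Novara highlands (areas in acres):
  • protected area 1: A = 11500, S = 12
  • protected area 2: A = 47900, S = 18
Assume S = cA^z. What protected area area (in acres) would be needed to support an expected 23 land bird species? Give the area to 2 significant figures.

z = ln(18/12) / ln(47900/11500) = 0.4055 / 1.4268 = 0.2842
c = 12 / 11500^0.2842 = 12 / 14.26 = 0.8418
A = (23/0.8418)^(1/0.2842) ⇒ ln A = ln(27.32)/0.2842 = 11.6394
A = e^11.6394 ≈ 113484 acres

110000 acres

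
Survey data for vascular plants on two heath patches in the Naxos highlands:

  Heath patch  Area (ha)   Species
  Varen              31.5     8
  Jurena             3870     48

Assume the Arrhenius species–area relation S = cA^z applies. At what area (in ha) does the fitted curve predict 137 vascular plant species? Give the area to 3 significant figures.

z = ln(48/8) / ln(3870/31.5) = 1.7918 / 4.8110 = 0.3724
c = 8 / 31.5^0.3724 = 8 / 3.614 = 2.213
A = (137/2.213)^(1/0.3724) ⇒ ln A = ln(61.89)/0.3724 = 11.0771
A = e^11.0771 ≈ 64671 ha

64700 ha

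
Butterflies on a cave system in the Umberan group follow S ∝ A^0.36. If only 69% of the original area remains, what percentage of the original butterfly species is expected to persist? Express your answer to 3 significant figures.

87.5%

S_new/S_old = (A_new/A_old)^z = 0.69^0.36
= exp(0.36 × ln 0.69) = exp(0.36 × -0.3711) = exp(-0.1336) ≈ 0.875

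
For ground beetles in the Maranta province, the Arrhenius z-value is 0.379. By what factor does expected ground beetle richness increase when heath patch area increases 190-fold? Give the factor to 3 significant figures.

S₂/S₁ = (A₂/A₁)^z = 190^0.379
ln(S₂/S₁) = 0.379 × ln 190 = 0.379 × 5.2470 = 1.9886
S₂/S₁ = e^1.9886 ≈ 7.305

7.31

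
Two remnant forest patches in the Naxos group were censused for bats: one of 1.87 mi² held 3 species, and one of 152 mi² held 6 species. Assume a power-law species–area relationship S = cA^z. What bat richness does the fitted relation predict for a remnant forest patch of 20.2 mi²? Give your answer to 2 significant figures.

4.4

z = ln(6/3) / ln(152/1.87) = 0.6931 / 4.3979 = 0.1576
c = 3 / 1.87^0.1576 = 3 / 1.104 = 2.718
S₃ = 2.718 × 20.2^0.1576 = 2.718 × 1.606 ≈ 4.365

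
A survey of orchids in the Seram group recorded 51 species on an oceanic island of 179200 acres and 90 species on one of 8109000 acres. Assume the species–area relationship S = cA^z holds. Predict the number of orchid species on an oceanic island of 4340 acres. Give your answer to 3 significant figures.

29.3

z = ln(90/51) / ln(8109000/179200) = 0.5680 / 3.8122 = 0.1490
c = 51 / 179200^0.1490 = 51 / 6.063 = 8.412
S₃ = 8.412 × 4340^0.1490 = 8.412 × 3.483 ≈ 29.3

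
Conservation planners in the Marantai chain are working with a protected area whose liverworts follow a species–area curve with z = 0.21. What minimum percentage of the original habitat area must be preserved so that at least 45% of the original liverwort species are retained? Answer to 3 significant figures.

2.23%

Need (A_new/A_old)^0.21 = 0.45, so A_new/A_old = 0.45^(1/0.21) = 0.45^4.762
ln(A_new/A_old) = ln 0.45 / 0.21 = -0.7985 / 0.21 = -3.8024
A_new/A_old = e^-3.8024 ≈ 0.02232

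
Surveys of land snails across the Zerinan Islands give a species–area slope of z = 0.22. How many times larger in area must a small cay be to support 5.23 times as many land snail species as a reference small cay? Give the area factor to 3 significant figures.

(A₂/A₁)^0.22 = 5.23, so A₂/A₁ = 5.23^(1/0.22) = 5.23^4.545
ln(A₂/A₁) = ln 5.23 / 0.22 = 1.6544 / 0.22 = 7.5201
A₂/A₁ = e^7.5201 ≈ 1845

1840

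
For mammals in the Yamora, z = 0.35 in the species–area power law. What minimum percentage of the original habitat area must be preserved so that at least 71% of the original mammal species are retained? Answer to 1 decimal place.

Need (A_new/A_old)^0.35 = 0.71, so A_new/A_old = 0.71^(1/0.35) = 0.71^2.857
ln(A_new/A_old) = ln 0.71 / 0.35 = -0.3425 / 0.35 = -0.9785
A_new/A_old = e^-0.9785 ≈ 0.3759

37.6%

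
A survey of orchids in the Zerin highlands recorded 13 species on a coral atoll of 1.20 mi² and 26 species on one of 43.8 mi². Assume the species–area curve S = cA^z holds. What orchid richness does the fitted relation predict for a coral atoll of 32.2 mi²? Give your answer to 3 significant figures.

z = ln(26/13) / ln(43.8/1.2) = 0.6931 / 3.5973 = 0.1927
c = 13 / 1.2^0.1927 = 13 / 1.036 = 12.55
S₃ = 12.55 × 32.2^0.1927 = 12.55 × 1.952 ≈ 24.5

24.5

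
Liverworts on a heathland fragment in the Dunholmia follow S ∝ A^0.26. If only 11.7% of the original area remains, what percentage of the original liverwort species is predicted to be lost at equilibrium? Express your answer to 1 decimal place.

42.8%

S_new/S_old = (A_new/A_old)^z = 0.117^0.26
= exp(0.26 × ln 0.117) = exp(0.26 × -2.1456) = exp(-0.5579) ≈ 0.5724
Fraction lost = 1 − 0.5724 = 0.4276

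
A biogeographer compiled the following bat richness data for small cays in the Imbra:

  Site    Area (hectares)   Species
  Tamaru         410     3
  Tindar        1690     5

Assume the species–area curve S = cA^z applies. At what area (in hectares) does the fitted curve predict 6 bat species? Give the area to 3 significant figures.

2800 hectares

z = ln(5/3) / ln(1690/410) = 0.5108 / 1.4163 = 0.3607
c = 3 / 410^0.3607 = 3 / 8.757 = 0.3426
A = (6/0.3426)^(1/0.3607) ⇒ ln A = ln(17.51)/0.3607 = 7.9380
A = e^7.9380 ≈ 2802 hectares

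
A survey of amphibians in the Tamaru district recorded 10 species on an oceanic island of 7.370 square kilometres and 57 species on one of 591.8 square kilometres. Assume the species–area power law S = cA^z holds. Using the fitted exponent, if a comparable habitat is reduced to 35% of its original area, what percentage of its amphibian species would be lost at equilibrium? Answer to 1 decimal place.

z = ln(57/10) / ln(591.8/7.37) = 1.7405 / 4.3858 = 0.3968
S_new/S_old = (A_new/A_old)^z = 0.35^0.3968 = exp(0.3968 × -1.0498) = 0.6593
Fraction lost = 1 − 0.6593 = 0.3407

34.1%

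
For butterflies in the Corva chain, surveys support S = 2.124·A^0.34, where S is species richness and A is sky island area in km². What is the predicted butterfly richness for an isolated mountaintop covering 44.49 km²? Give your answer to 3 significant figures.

S = 2.124 × 44.49^0.34
ln S = ln 2.124 + 0.34 × ln 44.49 = 0.7533 + 0.34 × 3.7953 = 2.0437
S = e^2.0437 ≈ 7.719

7.72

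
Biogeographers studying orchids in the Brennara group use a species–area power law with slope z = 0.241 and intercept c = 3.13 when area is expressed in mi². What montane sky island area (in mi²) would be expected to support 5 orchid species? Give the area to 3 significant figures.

6.98 mi²

5 = 3.13 × A^0.241  ⇒  A^0.241 = 5/3.13 = 1.597
ln A = ln(1.597) / 0.241 = 0.4684 / 0.241 = 1.9436
A = e^1.9436 ≈ 6.984 mi²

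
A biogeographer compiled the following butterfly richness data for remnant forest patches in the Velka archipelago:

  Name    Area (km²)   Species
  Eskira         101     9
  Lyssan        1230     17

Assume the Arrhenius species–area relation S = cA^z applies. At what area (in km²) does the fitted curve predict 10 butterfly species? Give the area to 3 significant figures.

153 km²

z = ln(17/9) / ln(1230/101) = 0.6360 / 2.4996 = 0.2544
c = 9 / 101^0.2544 = 9 / 3.236 = 2.782
A = (10/2.782)^(1/0.2544) ⇒ ln A = ln(3.595)/0.2544 = 5.0292
A = e^5.0292 ≈ 152.8 km²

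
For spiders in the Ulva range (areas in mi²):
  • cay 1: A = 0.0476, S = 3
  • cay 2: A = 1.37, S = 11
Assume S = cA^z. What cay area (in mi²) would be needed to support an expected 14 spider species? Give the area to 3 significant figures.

z = ln(11/3) / ln(1.37/0.0476) = 1.2993 / 3.3597 = 0.3867
c = 3 / 0.0476^0.3867 = 3 / 0.308 = 9.739
A = (14/9.739)^(1/0.3867) ⇒ ln A = ln(1.438)/0.3867 = 0.9384
A = e^0.9384 ≈ 2.556 mi²

2.56 mi²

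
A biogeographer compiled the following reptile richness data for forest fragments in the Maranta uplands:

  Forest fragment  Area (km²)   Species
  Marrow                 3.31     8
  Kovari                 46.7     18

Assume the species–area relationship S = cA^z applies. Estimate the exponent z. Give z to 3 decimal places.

Taking logs: ln S = ln c + z ln A, so z = (ln S₂ − ln S₁)/(ln A₂ − ln A₁).
z = ln(18/8) / ln(46.7/3.31) = ln(2.25) / ln(14.11) = 0.8109 / 2.6468 = 0.3064

0.306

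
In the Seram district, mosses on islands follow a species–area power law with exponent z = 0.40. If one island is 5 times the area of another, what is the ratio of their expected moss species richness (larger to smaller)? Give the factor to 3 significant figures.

1.90

S₂/S₁ = (A₂/A₁)^z = 5^0.4
ln(S₂/S₁) = 0.4 × ln 5 = 0.4 × 1.6094 = 0.6438
S₂/S₁ = e^0.6438 ≈ 1.904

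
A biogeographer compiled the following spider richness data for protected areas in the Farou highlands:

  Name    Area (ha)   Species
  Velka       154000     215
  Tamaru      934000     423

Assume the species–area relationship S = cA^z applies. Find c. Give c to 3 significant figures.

2.43

z = ln(S₂/S₁) / ln(A₂/A₁) = ln(423/215) / ln(934000/154000) = 0.6767 / 1.8025 = 0.3754
c = S₁ / A₁^z = 215 / 154000^0.3754 = 215 / 88.63 = 2.426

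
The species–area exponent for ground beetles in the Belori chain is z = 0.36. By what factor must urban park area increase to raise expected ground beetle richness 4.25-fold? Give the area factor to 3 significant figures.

(A₂/A₁)^0.36 = 4.25, so A₂/A₁ = 4.25^(1/0.36) = 4.25^2.778
ln(A₂/A₁) = ln 4.25 / 0.36 = 1.4469 / 0.36 = 4.0192
A₂/A₁ = e^4.0192 ≈ 55.66

55.7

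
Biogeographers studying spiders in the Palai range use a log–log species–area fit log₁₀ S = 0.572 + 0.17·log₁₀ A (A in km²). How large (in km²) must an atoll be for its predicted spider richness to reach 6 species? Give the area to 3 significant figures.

16.3 km²

6 = 3.733 × A^0.17  ⇒  A^0.17 = 6/3.733 = 1.608
ln A = ln(1.608) / 0.17 = 0.4747 / 0.17 = 2.7922
A = e^2.7922 ≈ 16.32 km²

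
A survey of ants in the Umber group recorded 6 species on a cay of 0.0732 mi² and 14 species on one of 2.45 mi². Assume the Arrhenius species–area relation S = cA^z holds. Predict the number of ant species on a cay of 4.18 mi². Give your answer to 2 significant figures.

z = ln(14/6) / ln(2.45/0.0732) = 0.8473 / 3.5106 = 0.2414
c = 6 / 0.0732^0.2414 = 6 / 0.532 = 11.28
S₃ = 11.28 × 4.18^0.2414 = 11.28 × 1.412 ≈ 15.93

16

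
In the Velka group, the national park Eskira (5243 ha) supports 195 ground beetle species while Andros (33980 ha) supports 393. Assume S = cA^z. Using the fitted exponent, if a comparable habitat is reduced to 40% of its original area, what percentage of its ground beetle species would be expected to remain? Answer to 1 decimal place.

70.9%

z = ln(393/195) / ln(33980/5243) = 0.7008 / 1.8689 = 0.3750
S_new/S_old = (A_new/A_old)^z = 0.4^0.3750 = exp(0.3750 × -0.9163) = 0.7092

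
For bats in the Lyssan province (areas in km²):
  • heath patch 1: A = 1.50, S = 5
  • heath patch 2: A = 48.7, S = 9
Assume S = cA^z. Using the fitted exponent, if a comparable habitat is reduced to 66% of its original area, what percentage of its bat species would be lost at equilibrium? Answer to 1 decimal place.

6.8%

z = ln(9/5) / ln(48.7/1.5) = 0.5878 / 3.4802 = 0.1689
S_new/S_old = (A_new/A_old)^z = 0.66^0.1689 = exp(0.1689 × -0.4155) = 0.9322
Fraction lost = 1 − 0.9322 = 0.06777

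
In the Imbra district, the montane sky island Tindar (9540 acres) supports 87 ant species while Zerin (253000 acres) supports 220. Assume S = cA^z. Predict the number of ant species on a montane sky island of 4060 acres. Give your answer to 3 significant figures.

z = ln(220/87) / ln(253000/9540) = 0.9277 / 3.2779 = 0.2830
c = 87 / 9540^0.2830 = 87 / 13.38 = 6.505
S₃ = 6.505 × 4060^0.2830 = 6.505 × 10.5 ≈ 68.31

68.3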